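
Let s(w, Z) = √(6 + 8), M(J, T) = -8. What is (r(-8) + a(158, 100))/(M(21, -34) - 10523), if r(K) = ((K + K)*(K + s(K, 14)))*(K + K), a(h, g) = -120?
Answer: 2168/10531 - 256*√14/10531 ≈ 0.11491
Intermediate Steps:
s(w, Z) = √14
r(K) = 4*K²*(K + √14) (r(K) = ((K + K)*(K + √14))*(K + K) = ((2*K)*(K + √14))*(2*K) = (2*K*(K + √14))*(2*K) = 4*K²*(K + √14))
(r(-8) + a(158, 100))/(M(21, -34) - 10523) = (4*(-8)²*(-8 + √14) - 120)/(-8 - 10523) = (4*64*(-8 + √14) - 120)/(-10531) = ((-2048 + 256*√14) - 120)*(-1/10531) = (-2168 + 256*√14)*(-1/10531) = 2168/10531 - 256*√14/10531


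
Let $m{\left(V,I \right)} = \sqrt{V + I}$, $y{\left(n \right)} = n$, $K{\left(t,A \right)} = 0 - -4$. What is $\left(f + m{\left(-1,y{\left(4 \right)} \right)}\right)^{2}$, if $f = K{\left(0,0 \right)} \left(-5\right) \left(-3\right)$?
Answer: $\left(60 + \sqrt{3}\right)^{2} \approx 3810.8$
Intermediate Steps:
$K{\left(t,A \right)} = 4$ ($K{\left(t,A \right)} = 0 + 4 = 4$)
$m{\left(V,I \right)} = \sqrt{I + V}$
$f = 60$ ($f = 4 \left(-5\right) \left(-3\right) = \left(-20\right) \left(-3\right) = 60$)
$\left(f + m{\left(-1,y{\left(4 \right)} \right)}\right)^{2} = \left(60 + \sqrt{4 - 1}\right)^{2} = \left(60 + \sqrt{3}\right)^{2}$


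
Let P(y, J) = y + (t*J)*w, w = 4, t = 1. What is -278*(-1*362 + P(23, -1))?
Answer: 95354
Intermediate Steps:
P(y, J) = y + 4*J (P(y, J) = y + (1*J)*4 = y + J*4 = y + 4*J)
-278*(-1*362 + P(23, -1)) = -278*(-1*362 + (23 + 4*(-1))) = -278*(-362 + (23 - 4)) = -278*(-362 + 19) = -278*(-343) = 95354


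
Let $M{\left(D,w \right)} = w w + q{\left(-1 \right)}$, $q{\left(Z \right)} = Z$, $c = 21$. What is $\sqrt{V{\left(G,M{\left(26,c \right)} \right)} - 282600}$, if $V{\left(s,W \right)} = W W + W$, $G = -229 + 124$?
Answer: $12 i \sqrt{615} \approx 297.59 i$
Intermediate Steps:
$G = -105$
$M{\left(D,w \right)} = -1 + w^{2}$ ($M{\left(D,w \right)} = w w - 1 = w^{2} - 1 = -1 + w^{2}$)
$V{\left(s,W \right)} = W + W^{2}$ ($V{\left(s,W \right)} = W^{2} + W = W + W^{2}$)
$\sqrt{V{\left(G,M{\left(26,c \right)} \right)} - 282600} = \sqrt{\left(-1 + 21^{2}\right) \left(1 - \left(1 - 21^{2}\right)\right) - 282600} = \sqrt{\left(-1 + 441\right) \left(1 + \left(-1 + 441\right)\right) - 282600} = \sqrt{440 \left(1 + 440\right) - 282600} = \sqrt{440 \cdot 441 - 282600} = \sqrt{194040 - 282600} = \sqrt{-88560} = 12 i \sqrt{615}$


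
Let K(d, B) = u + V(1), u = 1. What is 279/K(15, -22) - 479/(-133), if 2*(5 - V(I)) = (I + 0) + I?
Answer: 39502/665 ≈ 59.401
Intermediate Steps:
V(I) = 5 - I (V(I) = 5 - ((I + 0) + I)/2 = 5 - (I + I)/2 = 5 - I)
K(d, B) = 5 (K(d, B) = 1 + (5 - 1*1) = 1 + (5 - 1) = 1 + 4 = 5)
279/K(15, -22) - 479/(-133) = 279/5 - 479/(-133) = 279*(⅕) - 479*(-1/133) = 279/5 + 479/133 = 39502/665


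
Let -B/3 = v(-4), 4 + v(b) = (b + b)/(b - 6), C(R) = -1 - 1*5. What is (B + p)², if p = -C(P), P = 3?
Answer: 6084/25 ≈ 243.36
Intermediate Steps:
C(R) = -6 (C(R) = -1 - 5 = -6)
v(b) = -4 + 2*b/(-6 + b) (v(b) = -4 + (b + b)/(b - 6) = -4 + (2*b)/(-6 + b) = -4 + 2*b/(-6 + b))
B = 48/5 (B = -6*(12 - 1*(-4))/(-6 - 4) = -6*(12 + 4)/(-10) = -6*(-1)*16/10 = -3*(-16/5) = 48/5 ≈ 9.6000)
p = 6 (p = -1*(-6) = 6)
(B + p)² = (48/5 + 6)² = (78/5)² = 6084/25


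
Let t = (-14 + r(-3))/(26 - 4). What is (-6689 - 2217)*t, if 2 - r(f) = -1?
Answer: 4453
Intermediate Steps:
r(f) = 3 (r(f) = 2 - 1*(-1) = 2 + 1 = 3)
t = -½ (t = (-14 + 3)/(26 - 4) = -11/22 = -11*1/22 = -½ ≈ -0.50000)
(-6689 - 2217)*t = (-6689 - 2217)*(-½) = -8906*(-½) = 4453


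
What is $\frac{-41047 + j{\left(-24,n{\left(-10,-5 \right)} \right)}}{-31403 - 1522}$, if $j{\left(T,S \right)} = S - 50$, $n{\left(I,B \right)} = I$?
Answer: $\frac{41107}{32925} \approx 1.2485$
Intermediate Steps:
$j{\left(T,S \right)} = -50 + S$
$\frac{-41047 + j{\left(-24,n{\left(-10,-5 \right)} \right)}}{-31403 - 1522} = \frac{-41047 - 60}{-31403 - 1522} = \frac{-41047 - 60}{-32925} = \left(-41107\right) \left(- \frac{1}{32925}\right) = \frac{41107}{32925}$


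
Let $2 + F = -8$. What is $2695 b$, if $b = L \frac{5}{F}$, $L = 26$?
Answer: $-35035$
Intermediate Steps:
$F = -10$ ($F = -2 - 8 = -10$)
$b = -13$ ($b = 26 \frac{5}{-10} = 26 \cdot 5 \left(- \frac{1}{10}\right) = 26 \left(- \frac{1}{2}\right) = -13$)
$2695 b = 2695 \left(-13\right) = -35035$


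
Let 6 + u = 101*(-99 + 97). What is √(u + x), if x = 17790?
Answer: √17582 ≈ 132.60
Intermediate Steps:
u = -208 (u = -6 + 101*(-99 + 97) = -6 + 101*(-2) = -6 - 202 = -208)
√(u + x) = √(-208 + 17790) = √17582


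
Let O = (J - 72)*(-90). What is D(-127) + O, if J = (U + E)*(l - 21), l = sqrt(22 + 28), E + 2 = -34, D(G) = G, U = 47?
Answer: 27143 - 4950*sqrt(2) ≈ 20143.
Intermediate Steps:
E = -36 (E = -2 - 34 = -36)
l = 5*sqrt(2) (l = sqrt(50) = 5*sqrt(2) ≈ 7.0711)
J = -231 + 55*sqrt(2) (J = (47 - 36)*(5*sqrt(2) - 21) = 11*(-21 + 5*sqrt(2)) = -231 + 55*sqrt(2) ≈ -153.22)
O = 27270 - 4950*sqrt(2) (O = ((-231 + 55*sqrt(2)) - 72)*(-90) = (-303 + 55*sqrt(2))*(-90) = 27270 - 4950*sqrt(2) ≈ 20270.)
D(-127) + O = -127 + (27270 - 4950*sqrt(2)) = 27143 - 4950*sqrt(2)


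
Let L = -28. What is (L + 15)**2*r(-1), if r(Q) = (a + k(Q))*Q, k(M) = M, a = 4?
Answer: -507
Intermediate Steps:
r(Q) = Q*(4 + Q) (r(Q) = (4 + Q)*Q = Q*(4 + Q))
(L + 15)**2*r(-1) = (-28 + 15)**2*(-(4 - 1)) = (-13)**2*(-1*3) = 169*(-3) = -507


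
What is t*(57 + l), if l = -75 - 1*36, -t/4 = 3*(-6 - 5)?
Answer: -7128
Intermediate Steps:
t = 132 (t = -12*(-6 - 5) = -12*(-11) = -4*(-33) = 132)
l = -111 (l = -75 - 36 = -111)
t*(57 + l) = 132*(57 - 111) = 132*(-54) = -7128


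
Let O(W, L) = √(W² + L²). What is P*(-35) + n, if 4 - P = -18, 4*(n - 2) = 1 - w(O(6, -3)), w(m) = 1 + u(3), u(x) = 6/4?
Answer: -6147/8 ≈ -768.38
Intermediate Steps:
u(x) = 3/2 (u(x) = 6*(¼) = 3/2)
O(W, L) = √(L² + W²)
w(m) = 5/2 (w(m) = 1 + 3/2 = 5/2)
n = 13/8 (n = 2 + (1 - 1*5/2)/4 = 2 + (1 - 5/2)/4 = 2 + (¼)*(-3/2) = 2 - 3/8 = 13/8 ≈ 1.6250)
P = 22 (P = 4 - 1*(-18) = 4 + 18 = 22)
P*(-35) + n = 22*(-35) + 13/8 = -770 + 13/8 = -6147/8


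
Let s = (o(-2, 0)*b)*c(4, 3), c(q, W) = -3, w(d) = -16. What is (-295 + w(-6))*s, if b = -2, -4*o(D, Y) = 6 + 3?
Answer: 8397/2 ≈ 4198.5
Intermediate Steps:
o(D, Y) = -9/4 (o(D, Y) = -(6 + 3)/4 = -1/4*9 = -9/4)
s = -27/2 (s = -9/4*(-2)*(-3) = (9/2)*(-3) = -27/2 ≈ -13.500)
(-295 + w(-6))*s = (-295 - 16)*(-27/2) = -311*(-27/2) = 8397/2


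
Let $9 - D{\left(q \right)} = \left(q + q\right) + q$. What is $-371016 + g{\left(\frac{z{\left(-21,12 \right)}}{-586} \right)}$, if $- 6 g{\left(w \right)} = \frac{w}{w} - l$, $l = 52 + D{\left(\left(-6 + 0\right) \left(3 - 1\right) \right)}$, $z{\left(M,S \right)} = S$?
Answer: $-371000$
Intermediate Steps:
$D{\left(q \right)} = 9 - 3 q$ ($D{\left(q \right)} = 9 - \left(\left(q + q\right) + q\right) = 9 - \left(2 q + q\right) = 9 - 3 q$)
$l = 97$ ($l = 52 - \left(-9 + 3 \left(-6 + 0\right) \left(3 - 1\right)\right) = 52 - \left(-9 + 3 \left(\left(-6\right) 2\right)\right) = 52 + \left(9 - -36\right) = 52 + \left(9 + 36\right) = 52 + 45 = 97$)
$g{\left(w \right)} = 16$ ($g{\left(w \right)} = - \frac{\frac{w}{w} - 97}{6} = - \frac{1 - 97}{6} = \left(- \frac{1}{6}\right) \left(-96\right) = 16$)
$-371016 + g{\left(\frac{z{\left(-21,12 \right)}}{-586} \right)} = -371016 + 16 = -371000$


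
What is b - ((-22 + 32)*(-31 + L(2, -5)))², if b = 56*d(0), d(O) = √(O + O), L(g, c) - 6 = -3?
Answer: -78400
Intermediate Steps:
L(g, c) = 3 (L(g, c) = 6 - 3 = 3)
d(O) = √2*√O (d(O) = √(2*O) = √2*√O)
b = 0 (b = 56*(√2*√0) = 56*(√2*0) = 56*0 = 0)
b - ((-22 + 32)*(-31 + L(2, -5)))² = 0 - ((-22 + 32)*(-31 + 3))² = 0 - (10*(-28))² = 0 - 1*(-280)² = 0 - 1*78400 = 0 - 78400 = -78400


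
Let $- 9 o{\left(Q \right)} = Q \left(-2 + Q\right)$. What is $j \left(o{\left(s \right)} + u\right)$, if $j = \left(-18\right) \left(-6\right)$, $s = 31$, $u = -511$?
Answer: $-65976$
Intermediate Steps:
$j = 108$
$o{\left(Q \right)} = - \frac{Q \left(-2 + Q\right)}{9}$
$j \left(o{\left(s \right)} + u\right) = 108 \left(\frac{1}{9} \cdot 31 \left(2 - 31\right) - 511\right) = 108 \left(\frac{1}{9} \cdot 31 \left(-29\right) - 511\right) = 108 \left(- \frac{899}{9} - 511\right) = 108 \left(- \frac{5498}{9}\right) = -65976$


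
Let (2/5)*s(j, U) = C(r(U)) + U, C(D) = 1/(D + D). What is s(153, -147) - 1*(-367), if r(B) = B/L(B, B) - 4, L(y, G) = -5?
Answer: -229/508 ≈ -0.45079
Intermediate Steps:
r(B) = -4 - B/5 (r(B) = B/(-5) - 4 = B*(-1/5) - 4 = -B/5 - 4 = -4 - B/5)
C(D) = 1/(2*D)
s(j, U) = 5*U/2 + 5/(4*(-4 - U/5)) (s(j, U) = 5*(1/(2*(-4 - U/5)) + U)/2 = 5*(U + 1/(2*(-4 - U/5)))/2 = 5*U/2 + 5/(4*(-4 - U/5)))
s(153, -147) - 1*(-367) = 5*(-5 + 2*(-147)**2 + 40*(-147))/(4*(20 - 147)) - 1*(-367) = (5/4)*(-5 + 2*21609 - 5880)/(-127) + 367 = (5/4)*(-1/127)*(-5 + 43218 - 5880) + 367 = (5/4)*(-1/127)*37333 + 367 = -186665/508 + 367 = -229/508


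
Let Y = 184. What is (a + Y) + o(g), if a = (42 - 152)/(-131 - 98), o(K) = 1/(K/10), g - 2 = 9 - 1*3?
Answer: 170129/916 ≈ 185.73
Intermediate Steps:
g = 8 (g = 2 + (9 - 1*3) = 2 + (9 - 3) = 2 + 6 = 8)
o(K) = 10/K (o(K) = 1/(K*(1/10)) = 1/(K/10) = 10/K)
a = 110/229 (a = -110/(-229) = -110*(-1/229) = 110/229 ≈ 0.48035)
(a + Y) + o(g) = (110/229 + 184) + 10/8 = 42246/229 + 10*(1/8) = 42246/229 + 5/4 = 170129/916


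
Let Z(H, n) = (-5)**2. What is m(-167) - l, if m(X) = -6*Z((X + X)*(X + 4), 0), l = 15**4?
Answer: -50775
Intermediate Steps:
Z(H, n) = 25
l = 50625
m(X) = -150 (m(X) = -6*25 = -150)
m(-167) - l = -150 - 1*50625 = -150 - 50625 = -50775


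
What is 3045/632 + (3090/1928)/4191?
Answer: 1025262835/212779864 ≈ 4.8184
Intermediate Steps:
3045/632 + (3090/1928)/4191 = 3045*(1/632) + (3090*(1/1928))*(1/4191) = 3045/632 + (1545/964)*(1/4191) = 3045/632 + 515/1346708 = 1025262835/212779864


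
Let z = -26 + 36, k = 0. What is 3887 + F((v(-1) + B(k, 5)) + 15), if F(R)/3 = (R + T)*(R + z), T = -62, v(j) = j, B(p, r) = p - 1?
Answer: 506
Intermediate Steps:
B(p, r) = -1 + p
z = 10
F(R) = 3*(-62 + R)*(10 + R) (F(R) = 3*((R - 62)*(R + 10)) = 3*((-62 + R)*(10 + R)) = 3*(-62 + R)*(10 + R))
3887 + F((v(-1) + B(k, 5)) + 15) = 3887 + (-1860 - 156*((-1 + (-1 + 0)) + 15) + 3*((-1 + (-1 + 0)) + 15)**2) = 3887 + (-1860 - 156*((-1 - 1) + 15) + 3*((-1 - 1) + 15)**2) = 3887 + (-1860 - 156*(-2 + 15) + 3*(-2 + 15)**2) = 3887 + (-1860 - 156*13 + 3*13**2) = 3887 + (-1860 - 2028 + 3*169) = 3887 + (-1860 - 2028 + 507) = 3887 - 3381 = 506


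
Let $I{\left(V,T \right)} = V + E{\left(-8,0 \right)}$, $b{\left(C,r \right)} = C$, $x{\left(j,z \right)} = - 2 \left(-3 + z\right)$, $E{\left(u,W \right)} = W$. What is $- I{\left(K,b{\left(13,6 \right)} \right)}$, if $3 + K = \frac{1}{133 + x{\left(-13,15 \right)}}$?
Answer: $\frac{326}{109} \approx 2.9908$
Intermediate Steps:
$x{\left(j,z \right)} = 6 - 2 z$
$K = - \frac{326}{109}$ ($K = -3 + \frac{1}{133 + \left(6 - 30\right)} = -3 + \frac{1}{133 - 24} = -3 + \frac{1}{109} = - \frac{326}{109} \approx -2.9908$)
$I{\left(V,T \right)} = V$ ($I{\left(V,T \right)} = V + 0 = V$)
$- I{\left(K,b{\left(13,6 \right)} \right)} = \left(-1\right) \left(- \frac{326}{109}\right) = \frac{326}{109}$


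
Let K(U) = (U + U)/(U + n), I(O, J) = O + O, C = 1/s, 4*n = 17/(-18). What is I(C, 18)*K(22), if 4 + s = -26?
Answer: -1056/7835 ≈ -0.13478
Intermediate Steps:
n = -17/72 (n = (17/(-18))/4 = (17*(-1/18))/4 = (¼)*(-17/18) = -17/72 ≈ -0.23611)
s = -30 (s = -4 - 26 = -30)
C = -1/30 (C = 1/(-30) = -1/30 ≈ -0.033333)
I(O, J) = 2*O
K(U) = 2*U/(-17/72 + U) (K(U) = (U + U)/(U - 17/72) = (2*U)/(-17/72 + U) = 2*U/(-17/72 + U))
I(C, 18)*K(22) = (2*(-1/30))*(144*22/(-17 + 72*22)) = -48*22/(5*(-17 + 1584)) = -48*22/(5*1567) = -1/15*3168/1567 = -1056/7835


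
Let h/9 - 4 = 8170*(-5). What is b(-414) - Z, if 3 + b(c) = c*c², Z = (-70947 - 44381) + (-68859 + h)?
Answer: -70406146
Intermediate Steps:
h = -367614 (h = 36 + 9*(8170*(-5)) = 36 + 9*(-40850) = 36 - 367650 = -367614)
Z = -551801 (Z = (-70947 - 44381) + (-68859 - 367614) = -115328 - 436473 = -551801)
b(c) = -3 + c³ (b(c) = -3 + c*c² = -3 + c³)
b(-414) - Z = (-3 + (-414)³) - 1*(-551801) = (-3 - 70957944) + 551801 = -70957947 + 551801 = -70406146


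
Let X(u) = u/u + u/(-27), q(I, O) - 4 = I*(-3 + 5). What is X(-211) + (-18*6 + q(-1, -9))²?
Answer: 303610/27 ≈ 11245.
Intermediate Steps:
q(I, O) = 4 + 2*I (q(I, O) = 4 + I*(-3 + 5) = 4 + I*2 = 4 + 2*I)
X(u) = 1 - u/27 (X(u) = 1 + u*(-1/27) = 1 - u/27)
X(-211) + (-18*6 + q(-1, -9))² = (1 - 1/27*(-211)) + (-18*6 + (4 + 2*(-1)))² = (1 + 211/27) + (-108 + (4 - 2))² = 238/27 + (-108 + 2)² = 238/27 + (-106)² = 238/27 + 11236 = 303610/27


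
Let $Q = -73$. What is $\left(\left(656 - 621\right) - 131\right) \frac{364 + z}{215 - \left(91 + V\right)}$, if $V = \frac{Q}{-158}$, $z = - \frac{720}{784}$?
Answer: $- \frac{269853888}{956431} \approx -282.15$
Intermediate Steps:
$z = - \frac{45}{49}$ ($z = \left(-720\right) \frac{1}{784} = - \frac{45}{49} \approx -0.91837$)
$V = \frac{73}{158}$ ($V = - \frac{73}{-158} = \left(-73\right) \left(- \frac{1}{158}\right) = \frac{73}{158} \approx 0.46203$)
$\left(\left(656 - 621\right) - 131\right) \frac{364 + z}{215 - \left(91 + V\right)} = \left(\left(656 - 621\right) - 131\right) \frac{364 - \frac{45}{49}}{215 - \frac{14451}{158}} = \left(\left(656 - 621\right) - 131\right) \frac{17791}{49 \left(215 - \frac{14451}{158}\right)} = \left(35 - 131\right) \frac{17791}{49 \left(215 - \frac{14451}{158}\right)} = - 96 \frac{17791}{49 \cdot \frac{19519}{158}} = - 96 \cdot \frac{17791}{49} \cdot \frac{158}{19519} = \left(-96\right) \frac{2810978}{956431} = - \frac{269853888}{956431}$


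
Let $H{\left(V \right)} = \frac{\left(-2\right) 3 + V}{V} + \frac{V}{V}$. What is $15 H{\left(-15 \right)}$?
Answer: $36$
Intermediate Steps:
$H{\left(V \right)} = 1 + \frac{-6 + V}{V}$ ($H{\left(V \right)} = \frac{-6 + V}{V} + 1 = 1 + \frac{-6 + V}{V}$)
$15 H{\left(-15 \right)} = 15 \left(2 - \frac{6}{-15}\right) = 15 \left(2 - - \frac{2}{5}\right) = 15 \left(2 + \frac{2}{5}\right) = 15 \cdot \frac{12}{5} = 36$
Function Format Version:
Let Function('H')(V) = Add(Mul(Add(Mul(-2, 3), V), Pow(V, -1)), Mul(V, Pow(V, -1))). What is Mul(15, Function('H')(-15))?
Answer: 36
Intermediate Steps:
Function('H')(V) = Add(1, Mul(Pow(V, -1), Add(-6, V))) (Function('H')(V) = Add(Mul(Add(-6, V), Pow(V, -1)), 1) = Add(Mul(Pow(V, -1), Add(-6, V)), 1) = Add(1, Mul(Pow(V, -1), Add(-6, V))))
Mul(15, Function('H')(-15)) = Mul(15, Add(2, Mul(-6, Pow(-15, -1)))) = Mul(15, Add(2, Mul(-6, Rational(-1, 15)))) = Mul(15, Add(2, Rational(2, 5))) = Mul(15, Rational(12, 5)) = 36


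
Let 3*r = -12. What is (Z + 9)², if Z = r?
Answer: 25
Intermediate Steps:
r = -4 (r = (⅓)*(-12) = -4)
Z = -4
(Z + 9)² = (-4 + 9)² = 5² = 25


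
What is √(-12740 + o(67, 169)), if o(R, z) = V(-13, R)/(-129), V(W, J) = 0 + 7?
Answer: I*√212007243/129 ≈ 112.87*I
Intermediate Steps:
V(W, J) = 7
o(R, z) = -7/129 (o(R, z) = 7/(-129) = 7*(-1/129) = -7/129)
√(-12740 + o(67, 169)) = √(-12740 - 7/129) = √(-1643467/129) = I*√212007243/129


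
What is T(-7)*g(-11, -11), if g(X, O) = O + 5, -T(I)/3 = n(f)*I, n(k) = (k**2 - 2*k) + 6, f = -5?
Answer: -5166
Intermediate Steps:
n(k) = 6 + k**2 - 2*k
T(I) = -123*I (T(I) = -3*(6 + (-5)**2 - 2*(-5))*I = -3*(6 + 25 + 10)*I = -123*I)
g(X, O) = 5 + O
T(-7)*g(-11, -11) = (-123*(-7))*(5 - 11) = 861*(-6) = -5166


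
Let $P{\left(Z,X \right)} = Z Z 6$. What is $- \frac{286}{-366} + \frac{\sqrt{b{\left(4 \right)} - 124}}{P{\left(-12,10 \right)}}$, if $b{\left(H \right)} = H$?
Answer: $\frac{143}{183} + \frac{i \sqrt{30}}{432} \approx 0.78142 + 0.012679 i$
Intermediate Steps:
$P{\left(Z,X \right)} = 6 Z^{2}$ ($P{\left(Z,X \right)} = Z^{2} \cdot 6 = 6 Z^{2}$)
$- \frac{286}{-366} + \frac{\sqrt{b{\left(4 \right)} - 124}}{P{\left(-12,10 \right)}} = - \frac{286}{-366} + \frac{\sqrt{4 - 124}}{6 \left(-12\right)^{2}} = \left(-286\right) \left(- \frac{1}{366}\right) + \frac{\sqrt{-120}}{6 \cdot 144} = \frac{143}{183} + \frac{2 i \sqrt{30}}{864} = \frac{143}{183} + 2 i \sqrt{30} \cdot \frac{1}{864} = \frac{143}{183} + \frac{i \sqrt{30}}{432}$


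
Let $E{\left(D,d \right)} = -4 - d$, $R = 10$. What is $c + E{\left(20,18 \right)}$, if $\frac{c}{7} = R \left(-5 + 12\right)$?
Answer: $468$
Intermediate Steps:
$c = 490$ ($c = 7 \cdot 10 \left(-5 + 12\right) = 7 \cdot 10 \cdot 7 = 7 \cdot 70 = 490$)
$c + E{\left(20,18 \right)} = 490 - 22 = 468$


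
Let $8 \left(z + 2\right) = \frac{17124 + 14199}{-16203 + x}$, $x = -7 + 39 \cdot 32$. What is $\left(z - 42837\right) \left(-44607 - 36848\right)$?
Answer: $\frac{417675847788485}{119696} \approx 3.4895 \cdot 10^{9}$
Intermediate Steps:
$x = 1241$ ($x = -7 + 1248 = 1241$)
$z = - \frac{270715}{119696}$ ($z = -2 + \frac{\left(17124 + 14199\right) \frac{1}{-16203 + 1241}}{8} = -2 + \frac{31323 \frac{1}{-14962}}{8} = -2 + \frac{31323 \left(- \frac{1}{14962}\right)}{8} = -2 + \frac{1}{8} \left(- \frac{31323}{14962}\right) = -2 - \frac{31323}{119696} = - \frac{270715}{119696} \approx -2.2617$)
$\left(z - 42837\right) \left(-44607 - 36848\right) = \left(- \frac{270715}{119696} - 42837\right) \left(-44607 - 36848\right) = \left(- \frac{5127688267}{119696}\right) \left(-81455\right) = \frac{417675847788485}{119696}$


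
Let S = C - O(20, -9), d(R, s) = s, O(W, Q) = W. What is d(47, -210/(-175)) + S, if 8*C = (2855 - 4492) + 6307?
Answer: 11299/20 ≈ 564.95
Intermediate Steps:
C = 2335/4 (C = ((2855 - 4492) + 6307)/8 = (-1637 + 6307)/8 = (⅛)*4670 = 2335/4 ≈ 583.75)
S = 2255/4 (S = 2335/4 - 1*20 = 2335/4 - 20 = 2255/4 ≈ 563.75)
d(47, -210/(-175)) + S = -210/(-175) + 2255/4 = -210*(-1/175) + 2255/4 = 6/5 + 2255/4 = 11299/20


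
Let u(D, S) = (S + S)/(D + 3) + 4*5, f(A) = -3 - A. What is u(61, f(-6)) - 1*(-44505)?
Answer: 1424803/32 ≈ 44525.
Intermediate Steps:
u(D, S) = 20 + 2*S/(3 + D) (u(D, S) = (2*S)/(3 + D) + 20 = 2*S/(3 + D) + 20 = 20 + 2*S/(3 + D))
u(61, f(-6)) - 1*(-44505) = 2*(30 + (-3 - 1*(-6)) + 10*61)/(3 + 61) - 1*(-44505) = 2*(30 + (-3 + 6) + 610)/64 + 44505 = 2*(1/64)*(30 + 3 + 610) + 44505 = 2*(1/64)*643 + 44505 = 643/32 + 44505 = 1424803/32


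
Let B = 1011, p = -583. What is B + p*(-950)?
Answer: 554861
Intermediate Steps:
B + p*(-950) = 1011 - 583*(-950) = 1011 + 553850 = 554861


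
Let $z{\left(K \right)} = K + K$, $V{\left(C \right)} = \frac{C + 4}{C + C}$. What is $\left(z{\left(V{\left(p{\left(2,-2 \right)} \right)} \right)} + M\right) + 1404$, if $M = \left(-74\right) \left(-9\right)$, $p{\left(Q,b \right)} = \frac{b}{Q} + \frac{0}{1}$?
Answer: $2067$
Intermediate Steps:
$p{\left(Q,b \right)} = \frac{b}{Q}$ ($p{\left(Q,b \right)} = \frac{b}{Q} + 0 \cdot 1 = \frac{b}{Q} + 0 = \frac{b}{Q}$)
$V{\left(C \right)} = \frac{4 + C}{2 C}$
$z{\left(K \right)} = 2 K$
$M = 666$
$\left(z{\left(V{\left(p{\left(2,-2 \right)} \right)} \right)} + M\right) + 1404 = \left(2 \frac{4 - \frac{2}{2}}{2 \left(- \frac{2}{2}\right)} + 666\right) + 1404 = \left(2 \frac{4 - 1}{2 \left(\left(-2\right) \frac{1}{2}\right)} + 666\right) + 1404 = \left(2 \frac{4 - 1}{2 \left(-1\right)} + 666\right) + 1404 = \left(2 \cdot \frac{1}{2} \left(-1\right) 3 + 666\right) + 1404 = \left(2 \left(- \frac{3}{2}\right) + 666\right) + 1404 = \left(-3 + 666\right) + 1404 = 663 + 1404 = 2067$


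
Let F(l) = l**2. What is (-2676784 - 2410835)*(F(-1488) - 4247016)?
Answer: 10342478211768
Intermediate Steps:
(-2676784 - 2410835)*(F(-1488) - 4247016) = (-2676784 - 2410835)*((-1488)**2 - 4247016) = -5087619*(2214144 - 4247016) = -5087619*(-2032872) = 10342478211768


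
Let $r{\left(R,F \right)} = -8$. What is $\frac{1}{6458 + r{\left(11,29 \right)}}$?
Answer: $\frac{1}{6450} \approx 0.00015504$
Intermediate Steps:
$\frac{1}{6458 + r{\left(11,29 \right)}} = \frac{1}{6458 - 8} = \frac{1}{6450}$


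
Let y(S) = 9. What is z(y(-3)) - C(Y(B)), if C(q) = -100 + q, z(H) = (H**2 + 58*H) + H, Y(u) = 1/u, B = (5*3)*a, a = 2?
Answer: 21359/30 ≈ 711.97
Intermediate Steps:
B = 30 (B = (5*3)*2 = 15*2 = 30)
z(H) = H**2 + 59*H
z(y(-3)) - C(Y(B)) = 9*(59 + 9) - (-100 + 1/30) = 9*68 - (-100 + 1/30) = 612 - 1*(-2999/30) = 612 + 2999/30 = 21359/30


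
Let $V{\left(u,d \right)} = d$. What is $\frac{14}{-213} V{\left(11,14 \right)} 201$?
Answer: $- \frac{13132}{71} \approx -184.96$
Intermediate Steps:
$\frac{14}{-213} V{\left(11,14 \right)} 201 = \frac{14}{-213} \cdot 14 \cdot 201 = 14 \left(- \frac{1}{213}\right) 14 \cdot 201 = \left(- \frac{14}{213}\right) 14 \cdot 201 = \left(- \frac{196}{213}\right) 201 = - \frac{13132}{71}$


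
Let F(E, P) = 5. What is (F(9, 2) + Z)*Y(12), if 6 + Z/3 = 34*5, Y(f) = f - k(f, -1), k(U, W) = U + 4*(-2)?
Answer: 3976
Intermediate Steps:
k(U, W) = -8 + U (k(U, W) = U - 8 = -8 + U)
Y(f) = 8 (Y(f) = f - (-8 + f) = f + (8 - f) = 8)
Z = 492 (Z = -18 + 3*(34*5) = -18 + 3*170 = -18 + 510 = 492)
(F(9, 2) + Z)*Y(12) = (5 + 492)*8 = 497*8 = 3976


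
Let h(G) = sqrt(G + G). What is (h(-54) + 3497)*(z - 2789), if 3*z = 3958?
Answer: -15418273/3 - 8818*I*sqrt(3) ≈ -5.1394e+6 - 15273.0*I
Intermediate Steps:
z = 3958/3 (z = (1/3)*3958 = 3958/3 ≈ 1319.3)
h(G) = sqrt(2)*sqrt(G) (h(G) = sqrt(2*G) = sqrt(2)*sqrt(G))
(h(-54) + 3497)*(z - 2789) = (sqrt(2)*sqrt(-54) + 3497)*(3958/3 - 2789) = (sqrt(2)*(3*I*sqrt(6)) + 3497)*(-4409/3) = (6*I*sqrt(3) + 3497)*(-4409/3) = (3497 + 6*I*sqrt(3))*(-4409/3) = -15418273/3 - 8818*I*sqrt(3)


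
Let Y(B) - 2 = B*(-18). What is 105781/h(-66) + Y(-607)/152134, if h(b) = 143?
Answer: 619017283/836737 ≈ 739.80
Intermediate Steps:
Y(B) = 2 - 18*B (Y(B) = 2 + B*(-18) = 2 - 18*B)
105781/h(-66) + Y(-607)/152134 = 105781/143 + (2 - 18*(-607))/152134 = 105781*(1/143) + (2 + 10926)*(1/152134) = 8137/11 + 10928*(1/152134) = 8137/11 + 5464/76067 = 619017283/836737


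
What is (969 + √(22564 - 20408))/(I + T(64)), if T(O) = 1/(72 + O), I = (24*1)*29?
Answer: 131784/94657 + 1904*√11/94657 ≈ 1.4589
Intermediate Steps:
I = 696 (I = 24*29 = 696)
(969 + √(22564 - 20408))/(I + T(64)) = (969 + √(22564 - 20408))/(696 + 1/(72 + 64)) = (969 + √2156)/(696 + 1/136) = (969 + 14*√11)/(696 + 1/136) = (969 + 14*√11)/(94657/136) = (969 + 14*√11)*(136/94657) = 131784/94657 + 1904*√11/94657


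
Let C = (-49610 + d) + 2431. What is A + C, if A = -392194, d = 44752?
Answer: -394621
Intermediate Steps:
C = -2427 (C = (-49610 + 44752) + 2431 = -4858 + 2431 = -2427)
A + C = -392194 - 2427 = -394621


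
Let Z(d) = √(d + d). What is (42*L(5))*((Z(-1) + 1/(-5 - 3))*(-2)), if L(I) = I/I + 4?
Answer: 105/2 - 420*I*√2 ≈ 52.5 - 593.97*I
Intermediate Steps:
Z(d) = √2*√d (Z(d) = √(2*d) = √2*√d)
L(I) = 5 (L(I) = 1 + 4 = 5)
(42*L(5))*((Z(-1) + 1/(-5 - 3))*(-2)) = (42*5)*((√2*√(-1) + 1/(-5 - 3))*(-2)) = 210*((√2*I + 1/(-8))*(-2)) = 210*((I*√2 - ⅛)*(-2)) = 210*((-⅛ + I*√2)*(-2)) = 210*(¼ - 2*I*√2) = 105/2 - 420*I*√2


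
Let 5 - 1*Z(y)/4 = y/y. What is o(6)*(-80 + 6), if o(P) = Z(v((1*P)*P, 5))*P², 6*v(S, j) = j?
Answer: -42624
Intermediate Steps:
v(S, j) = j/6
Z(y) = 16 (Z(y) = 20 - 4*y/y = 20 - 4*1 = 20 - 4 = 16)
o(P) = 16*P²
o(6)*(-80 + 6) = (16*6²)*(-80 + 6) = (16*36)*(-74) = 576*(-74) = -42624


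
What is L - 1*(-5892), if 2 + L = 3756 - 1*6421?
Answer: 3225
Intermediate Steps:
L = -2667 (L = -2 + (3756 - 1*6421) = -2 + (3756 - 6421) = -2 - 2665 = -2667)
L - 1*(-5892) = -2667 - 1*(-5892) = -2667 + 5892 = 3225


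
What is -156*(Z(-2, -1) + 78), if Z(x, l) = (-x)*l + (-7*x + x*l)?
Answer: -14352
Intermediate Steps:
Z(x, l) = -7*x (Z(x, l) = -l*x + (-7*x + l*x) = -7*x)
-156*(Z(-2, -1) + 78) = -156*(-7*(-2) + 78) = -156*(14 + 78) = -156*92 = -14352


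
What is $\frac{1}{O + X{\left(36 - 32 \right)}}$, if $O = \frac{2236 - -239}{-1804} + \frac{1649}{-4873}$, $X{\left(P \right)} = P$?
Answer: $\frac{799172}{1829827} \approx 0.43675$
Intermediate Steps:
$O = - \frac{1366861}{799172}$ ($O = \left(2236 + 239\right) \left(- \frac{1}{1804}\right) + 1649 \left(- \frac{1}{4873}\right) = 2475 \left(- \frac{1}{1804}\right) - \frac{1649}{4873} = - \frac{225}{164} - \frac{1649}{4873} = - \frac{1366861}{799172} \approx -1.7103$)
$\frac{1}{O + X{\left(36 - 32 \right)}} = \frac{1}{- \frac{1366861}{799172} + \left(36 - 32\right)} = \frac{1}{- \frac{1366861}{799172} + 4} = \frac{1}{\frac{1829827}{799172}} = \frac{799172}{1829827}$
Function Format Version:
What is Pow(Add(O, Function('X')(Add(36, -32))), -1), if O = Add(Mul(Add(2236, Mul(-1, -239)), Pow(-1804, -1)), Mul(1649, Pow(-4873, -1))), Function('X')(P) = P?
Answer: Rational(799172, 1829827) ≈ 0.43675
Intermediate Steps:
O = Rational(-1366861, 799172) (O = Add(Mul(Add(2236, 239), Rational(-1, 1804)), Mul(1649, Rational(-1, 4873))) = Add(Mul(2475, Rational(-1, 1804)), Rational(-1649, 4873)) = Add(Rational(-225, 164), Rational(-1649, 4873)) = Rational(-1366861, 799172) ≈ -1.7103)
Pow(Add(O, Function('X')(Add(36, -32))), -1) = Pow(Add(Rational(-1366861, 799172), Add(36, -32)), -1) = Pow(Add(Rational(-1366861, 799172), 4), -1) = Pow(Rational(1829827, 799172), -1) = Rational(799172, 1829827)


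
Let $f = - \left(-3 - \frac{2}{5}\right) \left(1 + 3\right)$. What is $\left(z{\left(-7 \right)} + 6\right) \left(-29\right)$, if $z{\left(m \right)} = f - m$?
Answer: $- \frac{3857}{5} \approx -771.4$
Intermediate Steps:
$f = \frac{68}{5}$ ($f = - \left(-3 - \frac{2}{5}\right) 4 = - \frac{\left(-17\right) 4}{5} = \left(-1\right) \left(- \frac{68}{5}\right) = \frac{68}{5} \approx 13.6$)
$z{\left(m \right)} = \frac{68}{5} - m$
$\left(z{\left(-7 \right)} + 6\right) \left(-29\right) = \left(\left(\frac{68}{5} - -7\right) + 6\right) \left(-29\right) = \left(\left(\frac{68}{5} + 7\right) + 6\right) \left(-29\right) = \left(\frac{103}{5} + 6\right) \left(-29\right) = \frac{133}{5} \left(-29\right) = - \frac{3857}{5}$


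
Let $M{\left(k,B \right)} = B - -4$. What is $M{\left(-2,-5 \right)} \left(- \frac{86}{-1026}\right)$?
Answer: $- \frac{43}{513} \approx -0.083821$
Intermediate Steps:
$M{\left(k,B \right)} = 4 + B$ ($M{\left(k,B \right)} = B + 4 = 4 + B$)
$M{\left(-2,-5 \right)} \left(- \frac{86}{-1026}\right) = \left(4 - 5\right) \left(- \frac{86}{-1026}\right) = - \frac{\left(-86\right) \left(-1\right)}{1026} = \left(-1\right) \frac{43}{513} = - \frac{43}{513}$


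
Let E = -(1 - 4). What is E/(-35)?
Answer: -3/35 ≈ -0.085714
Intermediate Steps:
E = 3 (E = -1*(-3) = 3)
E/(-35) = 3/(-35) = -1/35*3 = -3/35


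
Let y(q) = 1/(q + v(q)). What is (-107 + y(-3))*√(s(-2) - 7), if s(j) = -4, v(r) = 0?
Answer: -322*I*√11/3 ≈ -355.98*I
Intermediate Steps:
y(q) = 1/q (y(q) = 1/(q + 0) = 1/q)
(-107 + y(-3))*√(s(-2) - 7) = (-107 + 1/(-3))*√(-4 - 7) = (-107 - ⅓)*√(-11) = -322*I*√11/3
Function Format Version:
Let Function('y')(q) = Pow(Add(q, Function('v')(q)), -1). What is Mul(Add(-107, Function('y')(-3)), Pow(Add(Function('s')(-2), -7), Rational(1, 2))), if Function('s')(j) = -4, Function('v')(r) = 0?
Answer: Mul(Rational(-322, 3), I, Pow(11, Rational(1, 2))) ≈ Mul(-355.98, I)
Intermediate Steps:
Function('y')(q) = Pow(q, -1) (Function('y')(q) = Pow(Add(q, 0), -1) = Pow(q, -1))
Mul(Add(-107, Function('y')(-3)), Pow(Add(Function('s')(-2), -7), Rational(1, 2))) = Mul(Add(-107, Pow(-3, -1)), Pow(Add(-4, -7), Rational(1, 2))) = Mul(Add(-107, Rational(-1, 3)), Pow(-11, Rational(1, 2))) = Mul(Rational(-322, 3), Mul(I, Pow(11, Rational(1, 2)))) = Mul(Rational(-322, 3), I, Pow(11, Rational(1, 2)))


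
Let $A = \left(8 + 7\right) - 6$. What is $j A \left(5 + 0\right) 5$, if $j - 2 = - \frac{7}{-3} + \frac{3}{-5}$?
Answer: $840$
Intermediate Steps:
$A = 9$ ($A = 15 - 6 = 9$)
$j = \frac{56}{15}$ ($j = 2 + \left(- \frac{7}{-3} + \frac{3}{-5}\right) = 2 + \left(\left(-7\right) \left(- \frac{1}{3}\right) + 3 \left(- \frac{1}{5}\right)\right) = 2 + \left(\frac{7}{3} - \frac{3}{5}\right) = 2 + \frac{26}{15} = \frac{56}{15} \approx 3.7333$)
$j A \left(5 + 0\right) 5 = \frac{56}{15} \cdot 9 \left(5 + 0\right) 5 = \frac{168 \cdot 5 \cdot 5}{5} = \frac{168}{5} \cdot 25 = 840$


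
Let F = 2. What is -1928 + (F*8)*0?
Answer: -1928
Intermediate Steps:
-1928 + (F*8)*0 = -1928 + (2*8)*0 = -1928 + 16*0 = -1928 + 0 = -1928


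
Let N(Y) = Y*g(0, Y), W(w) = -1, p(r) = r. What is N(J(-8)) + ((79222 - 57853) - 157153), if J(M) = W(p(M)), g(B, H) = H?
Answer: -135783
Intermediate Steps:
J(M) = -1
N(Y) = Y² (N(Y) = Y*Y = Y²)
N(J(-8)) + ((79222 - 57853) - 157153) = (-1)² + ((79222 - 57853) - 157153) = 1 + (21369 - 157153) = 1 - 135784 = -135783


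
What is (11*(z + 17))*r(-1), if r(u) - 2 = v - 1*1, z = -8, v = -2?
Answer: -99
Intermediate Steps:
r(u) = -1 (r(u) = 2 + (-2 - 1*1) = 2 + (-2 - 1) = 2 - 3 = -1)
(11*(z + 17))*r(-1) = (11*(-8 + 17))*(-1) = (11*9)*(-1) = 99*(-1) = -99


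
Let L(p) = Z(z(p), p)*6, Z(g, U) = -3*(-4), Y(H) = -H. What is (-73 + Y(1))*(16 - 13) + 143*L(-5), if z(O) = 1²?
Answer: 10074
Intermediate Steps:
z(O) = 1
Z(g, U) = 12
L(p) = 72 (L(p) = 12*6 = 72)
(-73 + Y(1))*(16 - 13) + 143*L(-5) = (-73 - 1*1)*(16 - 13) + 143*72 = (-73 - 1)*3 + 10296 = -74*3 + 10296 = -222 + 10296 = 10074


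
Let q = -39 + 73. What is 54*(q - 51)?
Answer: -918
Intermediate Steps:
q = 34
54*(q - 51) = 54*(34 - 51) = 54*(-17) = -918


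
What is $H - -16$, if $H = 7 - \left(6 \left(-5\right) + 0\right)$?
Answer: $53$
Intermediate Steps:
$H = 37$ ($H = 7 - \left(-30 + 0\right) = 7 - -30 = 7 + 30 = 37$)
$H - -16 = 37 - -16 = 37 + 16 = 53$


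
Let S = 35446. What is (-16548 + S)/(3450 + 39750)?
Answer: 9449/21600 ≈ 0.43745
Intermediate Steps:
(-16548 + S)/(3450 + 39750) = (-16548 + 35446)/(3450 + 39750) = 18898/43200 = 18898*(1/43200) = 9449/21600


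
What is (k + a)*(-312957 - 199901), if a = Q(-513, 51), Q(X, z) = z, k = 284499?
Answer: -145933743900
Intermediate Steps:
a = 51
(k + a)*(-312957 - 199901) = (284499 + 51)*(-312957 - 199901) = 284550*(-512858) = -145933743900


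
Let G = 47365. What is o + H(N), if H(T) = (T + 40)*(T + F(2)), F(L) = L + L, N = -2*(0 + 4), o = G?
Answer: 47237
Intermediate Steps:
o = 47365
N = -8 (N = -2*4 = -8)
F(L) = 2*L
H(T) = (4 + T)*(40 + T) (H(T) = (T + 40)*(T + 2*2) = (40 + T)*(T + 4) = (40 + T)*(4 + T) = (4 + T)*(40 + T))
o + H(N) = 47365 + (160 + (-8)² + 44*(-8)) = 47365 + (160 + 64 - 352) = 47365 - 128 = 47237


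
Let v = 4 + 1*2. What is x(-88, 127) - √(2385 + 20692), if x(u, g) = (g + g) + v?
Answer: 260 - √23077 ≈ 108.09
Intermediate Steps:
v = 6 (v = 4 + 2 = 6)
x(u, g) = 6 + 2*g (x(u, g) = (g + g) + 6 = 2*g + 6 = 6 + 2*g)
x(-88, 127) - √(2385 + 20692) = (6 + 2*127) - √(2385 + 20692) = (6 + 254) - √23077 = 260 - √23077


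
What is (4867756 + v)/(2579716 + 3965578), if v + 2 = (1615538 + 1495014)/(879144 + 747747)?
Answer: 3959654141683/5324239950477 ≈ 0.74370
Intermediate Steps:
v = -143230/1626891 (v = -2 + (1615538 + 1495014)/(879144 + 747747) = -2 + 3110552/1626891 = -143230/1626891 ≈ -0.088039)
(4867756 + v)/(2579716 + 3965578) = (4867756 - 143230/1626891)/(2579716 + 3965578) = (7919308283366/1626891)/6545294 = (7919308283366/1626891)*(1/6545294) = 3959654141683/5324239950477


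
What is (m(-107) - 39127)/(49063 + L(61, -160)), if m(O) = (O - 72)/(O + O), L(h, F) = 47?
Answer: -8372999/10509540 ≈ -0.79670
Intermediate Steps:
m(O) = (-72 + O)/(2*O) (m(O) = (-72 + O)/((2*O)) = (-72 + O)*(1/(2*O)) = (-72 + O)/(2*O))
(m(-107) - 39127)/(49063 + L(61, -160)) = ((½)*(-72 - 107)/(-107) - 39127)/(49063 + 47) = ((½)*(-1/107)*(-179) - 39127)/49110 = (179/214 - 39127)*(1/49110) = -8372999/214*1/49110 = -8372999/10509540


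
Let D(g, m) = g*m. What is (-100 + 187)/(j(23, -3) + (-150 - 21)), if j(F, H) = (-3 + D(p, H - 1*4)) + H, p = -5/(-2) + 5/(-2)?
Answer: -29/59 ≈ -0.49153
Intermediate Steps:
p = 0 (p = -5*(-½) + 5*(-½) = 5/2 - 5/2 = 0)
j(F, H) = -3 + H (j(F, H) = (-3 + 0*(H - 1*4)) + H = (-3 + 0*(H - 4)) + H = (-3 + 0*(-4 + H)) + H = (-3 + 0) + H = -3 + H)
(-100 + 187)/(j(23, -3) + (-150 - 21)) = (-100 + 187)/((-3 - 3) + (-150 - 21)) = 87/(-6 - 171) = 87/(-177) = 87*(-1/177) = -29/59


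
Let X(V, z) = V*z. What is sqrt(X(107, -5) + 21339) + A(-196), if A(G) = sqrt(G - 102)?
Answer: 2*sqrt(5201) + I*sqrt(298) ≈ 144.24 + 17.263*I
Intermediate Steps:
A(G) = sqrt(-102 + G)
sqrt(X(107, -5) + 21339) + A(-196) = sqrt(107*(-5) + 21339) + sqrt(-102 - 196) = sqrt(-535 + 21339) + sqrt(-298) = sqrt(20804) + I*sqrt(298) = 2*sqrt(5201) + I*sqrt(298)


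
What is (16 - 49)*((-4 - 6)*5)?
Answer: 1650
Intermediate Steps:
(16 - 49)*((-4 - 6)*5) = -(-330)*5 = -33*(-50) = 1650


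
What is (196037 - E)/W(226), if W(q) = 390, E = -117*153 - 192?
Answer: 21413/39 ≈ 549.05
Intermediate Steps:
E = -18093 (E = -17901 - 192 = -18093)
(196037 - E)/W(226) = (196037 - 1*(-18093))/390 = (196037 + 18093)*(1/390) = 214130*(1/390) = 21413/39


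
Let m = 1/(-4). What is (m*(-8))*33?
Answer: 66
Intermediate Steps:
m = -¼ ≈ -0.25000
(m*(-8))*33 = -¼*(-8)*33 = 2*33 = 66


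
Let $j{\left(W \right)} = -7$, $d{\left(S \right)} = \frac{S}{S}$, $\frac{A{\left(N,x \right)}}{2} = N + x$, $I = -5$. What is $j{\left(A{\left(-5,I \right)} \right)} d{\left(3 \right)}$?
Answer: $-7$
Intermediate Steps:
$A{\left(N,x \right)} = 2 N + 2 x$ ($A{\left(N,x \right)} = 2 \left(N + x\right) = 2 N + 2 x$)
$d{\left(S \right)} = 1$
$j{\left(A{\left(-5,I \right)} \right)} d{\left(3 \right)} = \left(-7\right) 1 = -7$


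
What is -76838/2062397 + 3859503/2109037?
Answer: 7797773223685/4349671581689 ≈ 1.7927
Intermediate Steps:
-76838/2062397 + 3859503/2109037 = 7797773223685/4349671581689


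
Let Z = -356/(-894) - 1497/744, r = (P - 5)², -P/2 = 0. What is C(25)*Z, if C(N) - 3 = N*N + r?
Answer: -116827577/110856 ≈ -1053.9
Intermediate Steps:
P = 0 (P = -2*0 = 0)
r = 25 (r = (0 - 5)² = (-5)² = 25)
C(N) = 28 + N² (C(N) = 3 + (N*N + 25) = 3 + (N² + 25) = 3 + (25 + N²) = 28 + N²)
Z = -178909/110856 (Z = -356*(-1/894) - 1497*1/744 = 178/447 - 499/248 = -178909/110856 ≈ -1.6139)
C(25)*Z = (28 + 25²)*(-178909/110856) = (28 + 625)*(-178909/110856) = 653*(-178909/110856) = -116827577/110856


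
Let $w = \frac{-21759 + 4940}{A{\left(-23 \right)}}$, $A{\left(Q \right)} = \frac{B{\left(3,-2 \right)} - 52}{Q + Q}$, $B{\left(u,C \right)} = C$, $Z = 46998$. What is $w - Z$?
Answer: $- \frac{1655783}{27} \approx -61325.0$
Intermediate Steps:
$A{\left(Q \right)} = - \frac{27}{Q}$ ($A{\left(Q \right)} = \frac{-2 - 52}{Q + Q} = - \frac{54}{2 Q} = - 54 \frac{1}{2 Q} = - \frac{27}{Q}$)
$w = - \frac{386837}{27}$ ($w = \frac{-21759 + 4940}{\left(-27\right) \frac{1}{-23}} = - \frac{16819}{\left(-27\right) \left(- \frac{1}{23}\right)} = - \frac{16819}{\frac{27}{23}} = \left(-16819\right) \frac{23}{27} = - \frac{386837}{27} \approx -14327.0$)
$w - Z = - \frac{386837}{27} - 46998 = - \frac{1655783}{27}$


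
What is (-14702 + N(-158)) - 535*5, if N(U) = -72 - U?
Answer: -17291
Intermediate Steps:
(-14702 + N(-158)) - 535*5 = (-14702 + (-72 - 1*(-158))) - 535*5 = (-14702 + (-72 + 158)) - 2675 = (-14702 + 86) - 2675 = -14616 - 2675 = -17291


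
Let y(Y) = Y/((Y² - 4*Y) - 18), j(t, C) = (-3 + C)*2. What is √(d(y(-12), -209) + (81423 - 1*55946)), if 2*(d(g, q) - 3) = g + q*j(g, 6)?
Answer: 4*√1306334/29 ≈ 157.65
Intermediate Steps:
j(t, C) = -6 + 2*C
y(Y) = Y/(-18 + Y² - 4*Y)
d(g, q) = 3 + g/2 + 3*q (d(g, q) = 3 + (g + q*(-6 + 2*6))/2 = 3 + (g + q*(-6 + 12))/2 = 3 + (g + q*6)/2 = 3 + (g + 6*q)/2 = 3 + (g/2 + 3*q) = 3 + g/2 + 3*q)
√(d(y(-12), -209) + (81423 - 1*55946)) = √((3 + (-12/(-18 + (-12)² - 4*(-12)))/2 + 3*(-209)) + (81423 - 1*55946)) = √((3 + (-12/(-18 + 144 + 48))/2 - 627) + (81423 - 55946)) = √((3 + (-12/174)/2 - 627) + 25477) = √((3 + (-12*1/174)/2 - 627) + 25477) = √((3 + (½)*(-2/29) - 627) + 25477) = √((3 - 1/29 - 627) + 25477) = √(-18097/29 + 25477) = √(720736/29) = 4*√1306334/29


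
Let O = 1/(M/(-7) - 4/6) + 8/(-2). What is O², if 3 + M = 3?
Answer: 121/4 ≈ 30.250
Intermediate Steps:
M = 0 (M = -3 + 3 = 0)
O = -11/2 (O = 1/(0/(-7) - 4/6) + 8/(-2) = 1/(0*(-⅐) - 4*⅙) + 8*(-½) = 1/(0 - ⅔) - 4 = 1/(-⅔) - 4 = 1*(-3/2) - 4 = -3/2 - 4 = -11/2 ≈ -5.5000)
O² = (-11/2)² = 121/4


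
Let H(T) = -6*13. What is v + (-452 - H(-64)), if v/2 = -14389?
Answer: -29152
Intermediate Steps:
H(T) = -78
v = -28778 (v = 2*(-14389) = -28778)
v + (-452 - H(-64)) = -28778 + (-452 - 1*(-78)) = -28778 + (-452 + 78) = -28778 - 374 = -29152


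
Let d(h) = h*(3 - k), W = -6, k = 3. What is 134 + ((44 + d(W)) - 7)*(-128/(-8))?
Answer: 726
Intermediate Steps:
d(h) = 0 (d(h) = h*(3 - 1*3) = h*(3 - 3) = h*0 = 0)
134 + ((44 + d(W)) - 7)*(-128/(-8)) = 134 + ((44 + 0) - 7)*(-128/(-8)) = 134 + (44 - 7)*(-128*(-1/8)) = 134 + 37*16 = 134 + 592 = 726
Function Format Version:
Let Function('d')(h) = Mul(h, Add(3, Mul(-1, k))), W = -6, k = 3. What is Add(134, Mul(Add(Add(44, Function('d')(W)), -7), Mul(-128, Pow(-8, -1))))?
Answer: 726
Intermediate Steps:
Function('d')(h) = 0 (Function('d')(h) = Mul(h, Add(3, Mul(-1, 3))) = Mul(h, Add(3, -3)) = Mul(h, 0) = 0)
Add(134, Mul(Add(Add(44, Function('d')(W)), -7), Mul(-128, Pow(-8, -1)))) = Add(134, Mul(Add(Add(44, 0), -7), Mul(-128, Pow(-8, -1)))) = Add(134, Mul(Add(44, -7), Mul(-128, Rational(-1, 8)))) = Add(134, Mul(37, 16)) = Add(134, 592) = 726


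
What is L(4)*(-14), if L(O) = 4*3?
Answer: -168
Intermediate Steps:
L(O) = 12
L(4)*(-14) = 12*(-14) = -168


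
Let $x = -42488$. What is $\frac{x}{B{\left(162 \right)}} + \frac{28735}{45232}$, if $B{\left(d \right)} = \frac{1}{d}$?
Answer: $- \frac{311334360257}{45232} \approx -6.8831 \cdot 10^{6}$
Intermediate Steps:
$\frac{x}{B{\left(162 \right)}} + \frac{28735}{45232} = - \frac{42488}{\frac{1}{162}} + \frac{28735}{45232} = - 42488 \frac{1}{\frac{1}{162}} + 28735 \cdot \frac{1}{45232} = \left(-42488\right) 162 + \frac{28735}{45232} = -6883056 + \frac{28735}{45232} = - \frac{311334360257}{45232}$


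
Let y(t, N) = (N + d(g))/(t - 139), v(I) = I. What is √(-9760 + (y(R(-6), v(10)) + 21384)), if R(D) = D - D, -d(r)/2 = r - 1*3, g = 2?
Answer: 2*√56146409/139 ≈ 107.81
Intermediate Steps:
d(r) = 6 - 2*r (d(r) = -2*(r - 1*3) = -2*(r - 3) = -2*(-3 + r) = 6 - 2*r)
R(D) = 0
y(t, N) = (2 + N)/(-139 + t) (y(t, N) = (N + (6 - 2*2))/(t - 139) = (N + (6 - 4))/(-139 + t) = (N + 2)/(-139 + t) = (2 + N)/(-139 + t))
√(-9760 + (y(R(-6), v(10)) + 21384)) = √(-9760 + ((2 + 10)/(-139 + 0) + 21384)) = √(-9760 + (12/(-139) + 21384)) = √(-9760 + (-1/139*12 + 21384)) = √(-9760 + (-12/139 + 21384)) = √(-9760 + 2972364/139) = √(1615724/139) = 2*√56146409/139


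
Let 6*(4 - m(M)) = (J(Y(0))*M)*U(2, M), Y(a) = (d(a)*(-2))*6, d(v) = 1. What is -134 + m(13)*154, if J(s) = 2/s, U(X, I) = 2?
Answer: 5339/9 ≈ 593.22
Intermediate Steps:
Y(a) = -12 (Y(a) = (1*(-2))*6 = -2*6 = -12)
m(M) = 4 + M/18 (m(M) = 4 - (2/(-12))*M*2/6 = 4 - (2*(-1/12))*M*2/6 = 4 - (-M/6)*2/6 = 4 - (-1)*M/18 = 4 + M/18)
-134 + m(13)*154 = -134 + (4 + (1/18)*13)*154 = -134 + (4 + 13/18)*154 = -134 + (85/18)*154 = -134 + 6545/9 = 5339/9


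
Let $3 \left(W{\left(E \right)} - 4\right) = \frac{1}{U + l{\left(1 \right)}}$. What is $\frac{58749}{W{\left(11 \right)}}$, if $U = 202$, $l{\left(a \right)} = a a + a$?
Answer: $\frac{35954388}{2449} \approx 14681.0$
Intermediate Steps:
$l{\left(a \right)} = a + a^{2}$ ($l{\left(a \right)} = a^{2} + a = a + a^{2}$)
$W{\left(E \right)} = \frac{2449}{612}$ ($W{\left(E \right)} = 4 + \frac{1}{3 \left(202 + 1 \left(1 + 1\right)\right)} = 4 + \frac{1}{3 \left(202 + 1 \cdot 2\right)} = 4 + \frac{1}{3 \left(202 + 2\right)} = 4 + \frac{1}{3 \cdot 204} = 4 + \frac{1}{3} \cdot \frac{1}{204} = 4 + \frac{1}{612} = \frac{2449}{612}$)
$\frac{58749}{W{\left(11 \right)}} = \frac{58749}{\frac{2449}{612}} = 58749 \cdot \frac{612}{2449} = \frac{35954388}{2449}$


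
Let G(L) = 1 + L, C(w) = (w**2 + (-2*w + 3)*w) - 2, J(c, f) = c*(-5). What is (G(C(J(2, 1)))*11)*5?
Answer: -7205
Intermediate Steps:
J(c, f) = -5*c
C(w) = -2 + w**2 + w*(3 - 2*w) (C(w) = (w**2 + (3 - 2*w)*w) - 2 = (w**2 + w*(3 - 2*w)) - 2 = -2 + w**2 + w*(3 - 2*w))
(G(C(J(2, 1)))*11)*5 = ((1 + (-2 - (-5*2)**2 + 3*(-5*2)))*11)*5 = ((1 + (-2 - 1*(-10)**2 + 3*(-10)))*11)*5 = ((1 + (-2 - 1*100 - 30))*11)*5 = ((1 + (-2 - 100 - 30))*11)*5 = ((1 - 132)*11)*5 = -131*11*5 = -1441*5 = -7205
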